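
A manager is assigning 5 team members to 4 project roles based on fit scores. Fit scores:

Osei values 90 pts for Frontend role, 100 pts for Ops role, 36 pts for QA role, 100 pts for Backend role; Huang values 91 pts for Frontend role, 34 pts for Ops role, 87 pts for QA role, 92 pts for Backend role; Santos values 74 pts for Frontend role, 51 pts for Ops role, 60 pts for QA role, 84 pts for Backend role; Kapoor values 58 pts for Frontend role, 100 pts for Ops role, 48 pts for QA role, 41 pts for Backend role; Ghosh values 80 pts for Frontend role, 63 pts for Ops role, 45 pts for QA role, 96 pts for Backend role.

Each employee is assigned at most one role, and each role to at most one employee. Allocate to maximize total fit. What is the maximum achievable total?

Optimal: Osei→Frontend role (90 pts), Kapoor→Ops role (100 pts), Huang→QA role (87 pts), Ghosh→Backend role (96 pts) — total 90+100+87+96 = 373 pts.
Column-greedy (each role in turn goes to its best remaining employee) gives 347 pts, worse by 26.
Next-best assignment: Ghosh→Frontend role, Kapoor→Ops role, Huang→QA role, Osei→Backend role = 367 pts.
Checked against all permutations: 373 pts is optimal.

Maximum total: 373 pts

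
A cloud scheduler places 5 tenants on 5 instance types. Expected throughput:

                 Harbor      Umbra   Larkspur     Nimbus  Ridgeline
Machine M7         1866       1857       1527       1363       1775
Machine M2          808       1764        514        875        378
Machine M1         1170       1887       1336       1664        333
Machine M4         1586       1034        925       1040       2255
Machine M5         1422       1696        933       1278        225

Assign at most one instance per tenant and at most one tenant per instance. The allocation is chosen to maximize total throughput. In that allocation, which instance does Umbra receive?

Optimal: Harbor→Machine M5 (1422 ops/s), Umbra→Machine M2 (1764 ops/s), Larkspur→Machine M7 (1527 ops/s), Nimbus→Machine M1 (1664 ops/s), Ridgeline→Machine M4 (2255 ops/s) — total 1422+1764+1527+1664+2255 = 8632 ops/s.
Swapping Ridgeline↔Nimbus (Ridgeline→Machine M1 333 ops/s, Nimbus→Machine M4 1040 ops/s) loses 2546.
Umbra's own top instance is Machine M1 (1887 ops/s), but forcing Umbra→Machine M1 and reassigning the rest optimally gives only 7966 ops/s — worse by 666.

Umbra receives Machine M2.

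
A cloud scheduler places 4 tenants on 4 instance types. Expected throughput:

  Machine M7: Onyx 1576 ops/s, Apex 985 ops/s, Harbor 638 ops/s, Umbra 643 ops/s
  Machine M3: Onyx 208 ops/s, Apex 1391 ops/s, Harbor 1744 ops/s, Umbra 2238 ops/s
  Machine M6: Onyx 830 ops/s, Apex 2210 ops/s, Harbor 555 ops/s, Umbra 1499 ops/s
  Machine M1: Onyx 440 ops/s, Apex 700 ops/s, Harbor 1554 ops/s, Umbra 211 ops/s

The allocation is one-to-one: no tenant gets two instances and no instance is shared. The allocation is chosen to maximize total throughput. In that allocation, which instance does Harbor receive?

Harbor receives Machine M1.

Optimal: Onyx→Machine M7 (1576 ops/s), Apex→Machine M6 (2210 ops/s), Harbor→Machine M1 (1554 ops/s), Umbra→Machine M3 (2238 ops/s) — total 1576+2210+1554+2238 = 7578 ops/s.
Row-greedy (each tenant in turn takes its best remaining instance) gives 5741 ops/s, worse by 1837.
Checked against all permutations: 7578 ops/s is optimal.
Harbor's own top instance is Machine M3 (1744 ops/s), but forcing Harbor→Machine M3 and reassigning the rest optimally gives only 5741 ops/s — worse by 1837.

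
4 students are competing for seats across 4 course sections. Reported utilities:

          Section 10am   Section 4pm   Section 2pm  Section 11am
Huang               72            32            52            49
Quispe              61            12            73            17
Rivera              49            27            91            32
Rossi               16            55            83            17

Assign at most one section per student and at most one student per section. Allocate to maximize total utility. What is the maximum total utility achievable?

Optimal: Huang→Section 11am (49 points), Quispe→Section 10am (61 points), Rivera→Section 2pm (91 points), Rossi→Section 4pm (55 points) — total 49+61+91+55 = 256 points.
Max-entry greedy (repeatedly take the single best remaining cell) gives 235 points, worse by 21.
Next-best assignment: Huang→Section 10am, Quispe→Section 11am, Rivera→Section 2pm, Rossi→Section 4pm = 235 points.
Swapping Huang↔Rivera (Huang→Section 2pm 52 points, Rivera→Section 11am 32 points) loses 56.

Maximum total: 256 points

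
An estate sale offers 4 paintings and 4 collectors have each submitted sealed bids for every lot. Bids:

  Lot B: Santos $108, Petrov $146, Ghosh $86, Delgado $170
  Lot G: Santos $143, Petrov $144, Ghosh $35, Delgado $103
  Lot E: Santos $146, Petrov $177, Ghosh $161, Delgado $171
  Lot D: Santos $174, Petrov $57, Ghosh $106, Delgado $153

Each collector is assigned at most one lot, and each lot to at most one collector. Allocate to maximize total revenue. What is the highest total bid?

This is a one-to-one assignment (maximum-weight bipartite matching).
Optimal: Santos→Lot D ($174), Petrov→Lot G ($144), Ghosh→Lot E ($161), Delgado→Lot B ($170) — total 174+144+161+170 = $649.
Max-entry greedy (repeatedly take the single best remaining cell) gives $556, worse by 93.
Next-best assignment: Santos→Lot G, Petrov→Lot B, Ghosh→Lot E, Delgado→Lot D = $603.
Swapping Ghosh↔Santos (Ghosh→Lot D $106, Santos→Lot E $146) loses 83.

Max total: $649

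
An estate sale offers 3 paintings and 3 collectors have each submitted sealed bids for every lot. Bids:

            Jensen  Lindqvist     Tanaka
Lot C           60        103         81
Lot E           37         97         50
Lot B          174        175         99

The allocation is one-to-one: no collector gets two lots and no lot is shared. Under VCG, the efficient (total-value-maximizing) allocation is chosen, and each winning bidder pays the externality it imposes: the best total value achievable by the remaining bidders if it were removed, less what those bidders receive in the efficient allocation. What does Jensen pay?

Efficient allocation: Jensen→Lot B ($174), Lindqvist→Lot E ($97), Tanaka→Lot C ($81); total welfare W = $352.
Jensen receives Lot B at value $174, so the others get W − 174 = $178.
Without Jensen: best allocation of the remaining 2 bidders over all 3 lots is Lindqvist→Lot B ($175), Tanaka→Lot C ($81), total $256.
VCG payment = (others' best without Jensen) − (others' welfare with Jensen) = 256 − 178 = $78.

Jensen pays $78.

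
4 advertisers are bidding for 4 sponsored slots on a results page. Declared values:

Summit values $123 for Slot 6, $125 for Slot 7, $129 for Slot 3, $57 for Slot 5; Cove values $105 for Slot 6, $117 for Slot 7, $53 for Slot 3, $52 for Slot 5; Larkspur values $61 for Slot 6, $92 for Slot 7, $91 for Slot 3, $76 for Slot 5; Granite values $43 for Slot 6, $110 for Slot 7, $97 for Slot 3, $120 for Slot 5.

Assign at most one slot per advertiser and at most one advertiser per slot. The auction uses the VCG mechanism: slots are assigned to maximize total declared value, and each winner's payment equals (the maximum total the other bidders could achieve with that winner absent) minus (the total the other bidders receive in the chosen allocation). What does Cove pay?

Efficient allocation: Summit→Slot 6 ($123), Cove→Slot 7 ($117), Larkspur→Slot 3 ($91), Granite→Slot 5 ($120); total welfare W = $451.
Cove receives Slot 7 at value $117, so the others get W − 117 = $334.
Without Cove: best allocation of the remaining 3 bidders over all 4 slots is Summit→Slot 3 ($129), Larkspur→Slot 7 ($92), Granite→Slot 5 ($120), total $341.
VCG payment = (others' best without Cove) − (others' welfare with Cove) = 341 − 334 = $7.

Cove pays $7.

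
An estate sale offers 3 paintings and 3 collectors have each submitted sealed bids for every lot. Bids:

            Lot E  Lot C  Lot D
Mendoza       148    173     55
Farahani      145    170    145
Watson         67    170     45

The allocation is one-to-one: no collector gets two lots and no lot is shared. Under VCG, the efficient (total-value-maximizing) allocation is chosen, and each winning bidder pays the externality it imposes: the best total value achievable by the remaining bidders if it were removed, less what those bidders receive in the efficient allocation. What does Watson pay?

Efficient allocation: Mendoza→Lot E ($148), Farahani→Lot D ($145), Watson→Lot C ($170); total welfare W = $463.
Watson receives Lot C at value $170, so the others get W − 170 = $293.
Without Watson: best allocation of the remaining 2 bidders over all 3 lots is Mendoza→Lot E ($148), Farahani→Lot C ($170), total $318.
VCG payment = (others' best without Watson) − (others' welfare with Watson) = 318 − 293 = $25.

Watson pays $25.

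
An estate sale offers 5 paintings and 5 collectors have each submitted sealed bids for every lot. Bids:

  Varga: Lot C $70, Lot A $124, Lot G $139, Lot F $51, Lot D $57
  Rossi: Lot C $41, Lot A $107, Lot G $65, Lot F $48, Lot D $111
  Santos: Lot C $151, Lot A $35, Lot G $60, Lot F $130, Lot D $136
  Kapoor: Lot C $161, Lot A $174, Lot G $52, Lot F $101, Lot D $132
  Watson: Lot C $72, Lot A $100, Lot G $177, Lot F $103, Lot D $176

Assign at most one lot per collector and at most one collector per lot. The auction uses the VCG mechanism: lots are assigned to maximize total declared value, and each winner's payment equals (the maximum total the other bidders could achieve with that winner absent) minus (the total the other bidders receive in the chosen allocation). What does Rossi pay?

Rossi pays $34.

Efficient allocation: Varga→Lot G ($139), Rossi→Lot A ($107), Santos→Lot F ($130), Kapoor→Lot C ($161), Watson→Lot D ($176); total welfare W = $713.
Rossi receives Lot A at value $107, so the others get W − 107 = $606.
Without Rossi: best allocation of the remaining 4 bidders over all 5 lots is Varga→Lot G ($139), Santos→Lot C ($151), Kapoor→Lot A ($174), Watson→Lot D ($176), total $640.
VCG payment = (others' best without Rossi) − (others' welfare with Rossi) = 640 − 606 = $34.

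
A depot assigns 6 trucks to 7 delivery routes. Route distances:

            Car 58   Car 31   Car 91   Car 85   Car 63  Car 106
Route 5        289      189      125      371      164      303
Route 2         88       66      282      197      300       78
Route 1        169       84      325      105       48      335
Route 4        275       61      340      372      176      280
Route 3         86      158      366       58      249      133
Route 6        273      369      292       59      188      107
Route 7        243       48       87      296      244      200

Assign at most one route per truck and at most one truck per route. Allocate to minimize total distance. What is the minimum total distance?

Minimum total: 419 km

Treat this as an assignment problem: match each truck to one route.
Optimal: Car 58→Route 3 (86 km), Car 31→Route 4 (61 km), Car 91→Route 7 (87 km), Car 85→Route 6 (59 km), Car 63→Route 1 (48 km), Car 106→Route 2 (78 km) — total 86+61+87+59+48+78 = 419 km.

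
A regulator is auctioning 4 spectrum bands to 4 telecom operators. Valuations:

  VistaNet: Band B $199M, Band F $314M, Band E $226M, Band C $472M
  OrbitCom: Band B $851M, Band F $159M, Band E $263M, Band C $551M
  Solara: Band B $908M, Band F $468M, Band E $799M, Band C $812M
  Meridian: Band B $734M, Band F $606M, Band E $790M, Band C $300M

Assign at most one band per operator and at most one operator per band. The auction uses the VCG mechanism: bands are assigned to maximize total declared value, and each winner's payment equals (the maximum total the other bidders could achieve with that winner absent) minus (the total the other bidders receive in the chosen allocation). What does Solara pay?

Efficient allocation: VistaNet→Band F ($314M), OrbitCom→Band B ($851M), Solara→Band C ($812M), Meridian→Band E ($790M); total welfare W = $2767M.
Solara receives Band C at value $812M, so the others get W − 812 = $1955M.
Without Solara: best allocation of the remaining 3 bidders over all 4 bands is VistaNet→Band C ($472M), OrbitCom→Band B ($851M), Meridian→Band E ($790M), total $2113M.
VCG payment = (others' best without Solara) − (others' welfare with Solara) = 2113 − 1955 = $158M.

Solara pays $158M.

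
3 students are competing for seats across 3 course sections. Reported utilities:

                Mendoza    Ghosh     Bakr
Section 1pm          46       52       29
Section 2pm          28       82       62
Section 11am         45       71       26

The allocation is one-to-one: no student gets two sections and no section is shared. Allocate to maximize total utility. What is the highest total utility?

This is a one-to-one assignment (maximum-weight bipartite matching).
Optimal: Mendoza→Section 1pm (46 points), Ghosh→Section 11am (71 points), Bakr→Section 2pm (62 points) — total 46+71+62 = 179 points.
Max-entry greedy (repeatedly take the single best remaining cell) gives 154 points, worse by 25.
Next-best assignment: Mendoza→Section 11am, Ghosh→Section 1pm, Bakr→Section 2pm = 159 points.
Checked against all permutations: 179 points is optimal.

Max total: 179 points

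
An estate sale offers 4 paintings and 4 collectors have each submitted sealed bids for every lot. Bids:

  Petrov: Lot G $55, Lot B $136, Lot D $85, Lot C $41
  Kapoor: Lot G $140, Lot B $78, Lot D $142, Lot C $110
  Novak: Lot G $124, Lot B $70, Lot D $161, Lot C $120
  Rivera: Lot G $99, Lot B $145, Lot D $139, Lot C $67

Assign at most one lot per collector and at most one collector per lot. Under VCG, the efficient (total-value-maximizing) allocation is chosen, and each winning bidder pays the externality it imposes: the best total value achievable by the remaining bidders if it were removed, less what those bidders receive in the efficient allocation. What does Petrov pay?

Petrov pays $47.

Efficient allocation: Petrov→Lot B ($136), Kapoor→Lot G ($140), Novak→Lot C ($120), Rivera→Lot D ($139); total welfare W = $535.
Petrov receives Lot B at value $136, so the others get W − 136 = $399.
Without Petrov: best allocation of the remaining 3 bidders over all 4 lots is Kapoor→Lot G ($140), Novak→Lot D ($161), Rivera→Lot B ($145), total $446.
VCG payment = (others' best without Petrov) − (others' welfare with Petrov) = 446 − 399 = $47.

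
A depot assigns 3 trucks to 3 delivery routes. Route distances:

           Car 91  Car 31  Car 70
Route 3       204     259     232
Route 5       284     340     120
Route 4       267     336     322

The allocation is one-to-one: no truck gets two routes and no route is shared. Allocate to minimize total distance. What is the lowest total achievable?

Optimal: Car 91→Route 4 (267 km), Car 31→Route 3 (259 km), Car 70→Route 5 (120 km) — total 267+259+120 = 646 km.
Row-greedy (each truck in turn takes its cheapest remaining route) gives 660 km, worse by 14.
Next-best assignment: Car 91→Route 3, Car 31→Route 4, Car 70→Route 5 = 660 km.
No other one-to-one assignment undercuts 646 km.

Minimum total: 646 km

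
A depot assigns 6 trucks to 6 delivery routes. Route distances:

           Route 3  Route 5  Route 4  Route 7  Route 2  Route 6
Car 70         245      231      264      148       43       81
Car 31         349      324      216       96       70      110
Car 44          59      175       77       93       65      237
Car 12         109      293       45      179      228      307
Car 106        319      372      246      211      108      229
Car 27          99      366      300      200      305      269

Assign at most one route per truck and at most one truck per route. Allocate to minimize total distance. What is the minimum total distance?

This is a one-to-one assignment (minimum-cost bipartite matching).
Optimal: Car 70→Route 6 (81 km), Car 31→Route 7 (96 km), Car 44→Route 5 (175 km), Car 12→Route 4 (45 km), Car 106→Route 2 (108 km), Car 27→Route 3 (99 km) — total 81+96+175+45+108+99 = 604 km.
Row-greedy (each truck in turn takes its cheapest remaining route) gives 838 km, worse by 234.
Swapping Car 27↔Car 12 (Car 27→Route 4 300 km, Car 12→Route 3 109 km) adds 265.

Min total: 604 km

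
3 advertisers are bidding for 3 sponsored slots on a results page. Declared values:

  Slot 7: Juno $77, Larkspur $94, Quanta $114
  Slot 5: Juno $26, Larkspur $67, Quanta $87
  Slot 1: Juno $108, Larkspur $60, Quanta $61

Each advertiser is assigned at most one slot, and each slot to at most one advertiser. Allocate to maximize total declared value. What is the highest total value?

Max total: $289

This is the linear assignment problem.
Optimal: Juno→Slot 1 ($108), Larkspur→Slot 7 ($94), Quanta→Slot 5 ($87) — total 108+94+87 = $289.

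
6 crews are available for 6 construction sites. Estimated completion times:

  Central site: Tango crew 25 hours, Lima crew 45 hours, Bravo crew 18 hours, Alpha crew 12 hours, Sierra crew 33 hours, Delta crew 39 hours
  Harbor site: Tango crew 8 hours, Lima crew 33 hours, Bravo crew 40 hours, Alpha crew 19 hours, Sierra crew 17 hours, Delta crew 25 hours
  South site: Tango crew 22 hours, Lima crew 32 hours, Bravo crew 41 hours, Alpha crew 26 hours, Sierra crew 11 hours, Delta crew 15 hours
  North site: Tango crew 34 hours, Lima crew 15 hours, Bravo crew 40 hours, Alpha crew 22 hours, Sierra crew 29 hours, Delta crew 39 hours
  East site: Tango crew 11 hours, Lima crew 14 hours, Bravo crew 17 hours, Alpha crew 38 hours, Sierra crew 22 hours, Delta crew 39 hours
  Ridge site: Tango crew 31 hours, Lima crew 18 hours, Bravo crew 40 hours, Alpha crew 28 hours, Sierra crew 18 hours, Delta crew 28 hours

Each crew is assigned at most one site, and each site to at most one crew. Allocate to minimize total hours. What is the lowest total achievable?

Minimum total: 85 hours

Optimal: Tango crew→Harbor site (8 hours), Lima crew→North site (15 hours), Bravo crew→East site (17 hours), Alpha crew→Central site (12 hours), Sierra crew→Ridge site (18 hours), Delta crew→South site (15 hours) — total 8+15+17+12+18+15 = 85 hours.
Min-entry greedy (repeatedly take the single cheapest remaining cell) gives 113 hours, worse by 28.
Next-best assignment: Tango crew→Harbor site, Lima crew→North site, Bravo crew→East site, Alpha crew→Central site, Sierra crew→South site, Delta crew→Ridge site = 91 hours.
Checked against all permutations: 85 hours is optimal.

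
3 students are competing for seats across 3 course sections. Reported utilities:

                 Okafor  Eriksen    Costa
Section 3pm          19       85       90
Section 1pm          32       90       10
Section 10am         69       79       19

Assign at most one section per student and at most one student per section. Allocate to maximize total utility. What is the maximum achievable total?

Max total: 249 points

Optimal: Okafor→Section 10am (69 points), Eriksen→Section 1pm (90 points), Costa→Section 3pm (90 points) — total 69+90+90 = 249 points.
Next-best assignment: Okafor→Section 1pm, Eriksen→Section 10am, Costa→Section 3pm = 201 points.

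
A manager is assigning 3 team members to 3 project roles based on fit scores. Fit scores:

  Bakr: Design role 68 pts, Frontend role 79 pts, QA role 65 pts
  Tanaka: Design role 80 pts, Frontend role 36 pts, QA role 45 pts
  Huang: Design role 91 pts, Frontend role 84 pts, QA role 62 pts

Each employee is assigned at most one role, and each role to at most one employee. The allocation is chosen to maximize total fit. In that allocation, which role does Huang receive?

Huang receives Frontend role.

This is the linear assignment problem.
Optimal: Bakr→QA role (65 pts), Tanaka→Design role (80 pts), Huang→Frontend role (84 pts) — total 65+80+84 = 229 pts.
Column-greedy (each role in turn goes to its best remaining employee) gives 215 pts, worse by 14.
Next-best assignment: Bakr→Frontend role, Tanaka→Design role, Huang→QA role = 221 pts.
Swapping Huang↔Tanaka (Huang→Design role 91 pts, Tanaka→Frontend role 36 pts) loses 37.
Huang's own top role is Design role (91 pts), but forcing Huang→Design role and reassigning the rest optimally gives only 215 pts — worse by 14.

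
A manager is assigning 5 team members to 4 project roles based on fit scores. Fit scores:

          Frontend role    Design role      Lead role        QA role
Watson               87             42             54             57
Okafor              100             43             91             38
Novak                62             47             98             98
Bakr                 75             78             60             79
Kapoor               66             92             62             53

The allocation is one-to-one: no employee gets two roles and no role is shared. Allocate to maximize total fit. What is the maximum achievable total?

Max total: 369 pts

This is a one-to-one assignment (maximum-weight bipartite matching).
Optimal: Okafor→Frontend role (100 pts), Kapoor→Design role (92 pts), Novak→Lead role (98 pts), Bakr→QA role (79 pts) — total 100+92+98+79 = 369 pts.
Row-greedy (each employee in turn takes its best remaining role) gives 354 pts, worse by 15.
Next-best assignment: Watson→Frontend role, Kapoor→Design role, Okafor→Lead role, Novak→QA role = 368 pts.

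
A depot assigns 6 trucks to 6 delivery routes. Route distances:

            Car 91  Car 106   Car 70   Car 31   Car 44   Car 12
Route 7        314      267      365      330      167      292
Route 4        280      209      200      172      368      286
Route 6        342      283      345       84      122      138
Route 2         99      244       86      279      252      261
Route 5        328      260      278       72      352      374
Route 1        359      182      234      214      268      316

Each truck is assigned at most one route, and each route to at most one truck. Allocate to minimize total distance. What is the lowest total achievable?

This is a one-to-one assignment (minimum-cost bipartite matching).
Optimal: Car 91→Route 2 (99 km), Car 106→Route 1 (182 km), Car 70→Route 4 (200 km), Car 31→Route 5 (72 km), Car 44→Route 7 (167 km), Car 12→Route 6 (138 km) — total 99+182+200+72+167+138 = 858 km.
Min-entry greedy (repeatedly take the single cheapest remaining cell) gives 1034 km, worse by 176.
Checked against all permutations: 858 km is optimal.

Minimum total: 858 km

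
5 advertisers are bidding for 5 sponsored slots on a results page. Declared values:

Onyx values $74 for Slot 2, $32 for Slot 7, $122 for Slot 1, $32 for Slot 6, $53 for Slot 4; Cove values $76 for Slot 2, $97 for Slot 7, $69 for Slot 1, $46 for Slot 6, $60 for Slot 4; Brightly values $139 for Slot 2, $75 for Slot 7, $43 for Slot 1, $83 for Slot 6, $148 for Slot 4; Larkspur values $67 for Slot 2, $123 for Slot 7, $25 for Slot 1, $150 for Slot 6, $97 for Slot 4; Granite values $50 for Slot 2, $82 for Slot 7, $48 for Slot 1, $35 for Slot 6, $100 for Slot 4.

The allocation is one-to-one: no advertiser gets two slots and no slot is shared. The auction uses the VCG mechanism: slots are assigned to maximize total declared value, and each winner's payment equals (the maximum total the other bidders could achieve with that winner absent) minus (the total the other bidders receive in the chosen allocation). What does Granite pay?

Efficient allocation: Onyx→Slot 1 ($122), Cove→Slot 7 ($97), Brightly→Slot 2 ($139), Larkspur→Slot 6 ($150), Granite→Slot 4 ($100); total welfare W = $608.
Granite receives Slot 4 at value $100, so the others get W − 100 = $508.
Without Granite: best allocation of the remaining 4 bidders over all 5 slots is Onyx→Slot 1 ($122), Cove→Slot 7 ($97), Brightly→Slot 4 ($148), Larkspur→Slot 6 ($150), total $517.
VCG payment = (others' best without Granite) − (others' welfare with Granite) = 517 − 508 = $9.

Granite pays $9.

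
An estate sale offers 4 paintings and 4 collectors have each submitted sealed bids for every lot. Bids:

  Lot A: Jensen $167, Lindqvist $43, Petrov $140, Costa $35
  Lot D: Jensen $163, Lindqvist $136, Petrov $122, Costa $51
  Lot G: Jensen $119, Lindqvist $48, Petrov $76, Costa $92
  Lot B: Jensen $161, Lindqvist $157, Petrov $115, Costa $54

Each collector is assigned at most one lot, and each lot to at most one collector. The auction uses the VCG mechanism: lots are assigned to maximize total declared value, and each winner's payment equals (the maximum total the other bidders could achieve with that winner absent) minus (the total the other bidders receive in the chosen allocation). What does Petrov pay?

Petrov pays $4.

Efficient allocation: Jensen→Lot D ($163), Lindqvist→Lot B ($157), Petrov→Lot A ($140), Costa→Lot G ($92); total welfare W = $552.
Petrov receives Lot A at value $140, so the others get W − 140 = $412.
Without Petrov: best allocation of the remaining 3 bidders over all 4 lots is Jensen→Lot A ($167), Lindqvist→Lot B ($157), Costa→Lot G ($92), total $416.
VCG payment = (others' best without Petrov) − (others' welfare with Petrov) = 416 − 412 = $4.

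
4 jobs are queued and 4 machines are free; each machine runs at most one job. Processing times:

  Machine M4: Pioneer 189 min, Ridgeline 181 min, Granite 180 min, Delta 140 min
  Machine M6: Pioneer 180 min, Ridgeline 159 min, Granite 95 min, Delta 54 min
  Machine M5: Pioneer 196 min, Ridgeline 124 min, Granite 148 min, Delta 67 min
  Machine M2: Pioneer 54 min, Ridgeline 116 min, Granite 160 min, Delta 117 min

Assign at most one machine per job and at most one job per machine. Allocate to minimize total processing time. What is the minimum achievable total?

Minimum total: 397 min

This is a one-to-one assignment (minimum-cost bipartite matching).
Optimal: Pioneer→Machine M2 (54 min), Ridgeline→Machine M4 (181 min), Granite→Machine M6 (95 min), Delta→Machine M5 (67 min) — total 54+181+95+67 = 397 min.
Column-greedy (each machine in turn goes to its cheapest remaining job) gives 413 min, worse by 16.
Swapping Delta↔Granite (Delta→Machine M6 54 min, Granite→Machine M5 148 min) adds 40.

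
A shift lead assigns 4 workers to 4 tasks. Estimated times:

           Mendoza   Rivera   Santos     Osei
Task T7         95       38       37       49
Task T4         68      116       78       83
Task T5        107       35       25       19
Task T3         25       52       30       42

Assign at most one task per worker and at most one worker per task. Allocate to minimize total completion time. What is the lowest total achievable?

Treat this as an assignment problem: match each worker to one task.
Optimal: Mendoza→Task T4 (68 min), Rivera→Task T7 (38 min), Santos→Task T3 (30 min), Osei→Task T5 (19 min) — total 68+38+30+19 = 155 min.
Min-entry greedy (repeatedly take the single cheapest remaining cell) gives 197 min, worse by 42.

Minimum total: 155 min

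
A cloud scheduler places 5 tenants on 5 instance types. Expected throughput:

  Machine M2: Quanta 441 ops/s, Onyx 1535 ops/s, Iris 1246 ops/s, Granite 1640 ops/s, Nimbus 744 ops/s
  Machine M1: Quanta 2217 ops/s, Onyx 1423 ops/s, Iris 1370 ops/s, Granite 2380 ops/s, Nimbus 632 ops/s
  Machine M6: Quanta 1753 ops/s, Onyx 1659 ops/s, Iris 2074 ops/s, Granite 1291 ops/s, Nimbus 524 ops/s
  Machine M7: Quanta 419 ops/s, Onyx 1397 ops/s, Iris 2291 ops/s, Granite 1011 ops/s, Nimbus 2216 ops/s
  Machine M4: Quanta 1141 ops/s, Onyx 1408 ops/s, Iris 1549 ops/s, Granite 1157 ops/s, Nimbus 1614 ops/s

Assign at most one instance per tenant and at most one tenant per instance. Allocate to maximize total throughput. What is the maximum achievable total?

Maximum total: 9573 ops/s

This is a one-to-one assignment (maximum-weight bipartite matching).
Optimal: Quanta→Machine M6 (1753 ops/s), Onyx→Machine M2 (1535 ops/s), Iris→Machine M7 (2291 ops/s), Granite→Machine M1 (2380 ops/s), Nimbus→Machine M4 (1614 ops/s) — total 1753+1535+2291+2380+1614 = 9573 ops/s.
Column-greedy (each instance in turn goes to its best remaining tenant) gives 9555 ops/s, worse by 18.
Next-best assignment: Quanta→Machine M1, Onyx→Machine M4, Iris→Machine M6, Granite→Machine M2, Nimbus→Machine M7 = 9555 ops/s.
Swapping Granite↔Iris (Granite→Machine M7 1011 ops/s, Iris→Machine M1 1370 ops/s) loses 2290.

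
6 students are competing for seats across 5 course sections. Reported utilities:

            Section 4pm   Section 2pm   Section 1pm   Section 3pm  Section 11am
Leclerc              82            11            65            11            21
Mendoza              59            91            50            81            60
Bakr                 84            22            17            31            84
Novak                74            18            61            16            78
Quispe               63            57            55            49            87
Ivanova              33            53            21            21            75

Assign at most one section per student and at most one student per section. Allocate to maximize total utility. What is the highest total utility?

Optimal: Bakr→Section 4pm (84 points), Ivanova→Section 2pm (53 points), Leclerc→Section 1pm (65 points), Mendoza→Section 3pm (81 points), Quispe→Section 11am (87 points) — total 84+53+65+81+87 = 370 points.
Row-greedy (each student in turn takes its best remaining section) gives 367 points, worse by 3.
Next-best assignment: Leclerc→Section 4pm, Mendoza→Section 2pm, Novak→Section 1pm, Quispe→Section 3pm, Bakr→Section 11am = 367 points.
Swapping Ivanova↔Bakr (Ivanova→Section 4pm 33 points, Bakr→Section 2pm 22 points) loses 82.

Max total: 370 points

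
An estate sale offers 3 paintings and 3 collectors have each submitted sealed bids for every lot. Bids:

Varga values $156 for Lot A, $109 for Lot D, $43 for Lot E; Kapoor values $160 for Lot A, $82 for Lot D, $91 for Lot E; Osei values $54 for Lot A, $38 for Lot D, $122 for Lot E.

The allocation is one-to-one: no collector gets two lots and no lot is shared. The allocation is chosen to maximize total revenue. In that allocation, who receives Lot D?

Varga receives Lot D.

This is the linear assignment problem.
Optimal: Varga→Lot D ($109), Kapoor→Lot A ($160), Osei→Lot E ($122) — total 109+160+122 = $391.
Row-greedy (each collector in turn takes its best remaining lot) gives $285, worse by 106.
Swapping Varga↔Osei (Varga→Lot E $43, Osei→Lot D $38) loses 150.
Varga's own top lot is Lot A ($156), but forcing Varga→Lot A and reassigning the rest optimally gives only $360 — worse by 31.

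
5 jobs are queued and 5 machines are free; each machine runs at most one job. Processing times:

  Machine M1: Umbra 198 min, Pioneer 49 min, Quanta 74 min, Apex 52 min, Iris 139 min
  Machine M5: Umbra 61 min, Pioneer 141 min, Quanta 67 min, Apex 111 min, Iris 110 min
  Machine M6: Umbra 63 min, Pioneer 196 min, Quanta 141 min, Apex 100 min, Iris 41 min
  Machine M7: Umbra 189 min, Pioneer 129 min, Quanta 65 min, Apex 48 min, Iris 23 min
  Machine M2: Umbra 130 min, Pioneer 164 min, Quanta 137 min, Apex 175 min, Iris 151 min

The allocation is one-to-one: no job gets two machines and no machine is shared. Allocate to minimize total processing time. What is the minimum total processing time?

Minimum total: 335 min

This is a one-to-one assignment (minimum-cost bipartite matching).
Optimal: Umbra→Machine M2 (130 min), Pioneer→Machine M1 (49 min), Quanta→Machine M5 (67 min), Apex→Machine M7 (48 min), Iris→Machine M6 (41 min) — total 130+49+67+48+41 = 335 min.
Next-best assignment: Umbra→Machine M5, Pioneer→Machine M1, Quanta→Machine M2, Apex→Machine M7, Iris→Machine M6 = 336 min.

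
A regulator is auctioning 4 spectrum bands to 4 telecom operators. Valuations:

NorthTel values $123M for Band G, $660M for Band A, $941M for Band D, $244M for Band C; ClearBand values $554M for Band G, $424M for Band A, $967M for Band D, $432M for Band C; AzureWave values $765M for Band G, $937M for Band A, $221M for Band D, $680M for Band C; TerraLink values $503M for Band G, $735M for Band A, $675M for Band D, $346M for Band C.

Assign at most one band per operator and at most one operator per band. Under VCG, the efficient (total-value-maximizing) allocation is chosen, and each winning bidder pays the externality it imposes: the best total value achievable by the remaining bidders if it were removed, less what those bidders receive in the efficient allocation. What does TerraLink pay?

Efficient allocation: NorthTel→Band D ($941M), ClearBand→Band G ($554M), AzureWave→Band C ($680M), TerraLink→Band A ($735M); total welfare W = $2910M.
TerraLink receives Band A at value $735M, so the others get W − 735 = $2175M.
Without TerraLink: best allocation of the remaining 3 bidders over all 4 bands is NorthTel→Band D ($941M), ClearBand→Band G ($554M), AzureWave→Band A ($937M), total $2432M.
VCG payment = (others' best without TerraLink) − (others' welfare with TerraLink) = 2432 − 2175 = $257M.

TerraLink pays $257M.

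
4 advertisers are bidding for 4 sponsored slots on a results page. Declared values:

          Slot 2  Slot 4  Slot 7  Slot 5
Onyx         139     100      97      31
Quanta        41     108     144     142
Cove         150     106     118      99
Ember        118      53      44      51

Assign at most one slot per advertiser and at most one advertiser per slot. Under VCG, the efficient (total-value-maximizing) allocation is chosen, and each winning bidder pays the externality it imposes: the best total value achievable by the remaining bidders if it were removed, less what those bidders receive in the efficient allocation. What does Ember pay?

Ember pays $39.

Efficient allocation: Onyx→Slot 4 ($100), Quanta→Slot 5 ($142), Cove→Slot 7 ($118), Ember→Slot 2 ($118); total welfare W = $478.
Ember receives Slot 2 at value $118, so the others get W − 118 = $360.
Without Ember: best allocation of the remaining 3 bidders over all 4 slots is Onyx→Slot 2 ($139), Quanta→Slot 5 ($142), Cove→Slot 7 ($118), total $399.
VCG payment = (others' best without Ember) − (others' welfare with Ember) = 399 − 360 = $39.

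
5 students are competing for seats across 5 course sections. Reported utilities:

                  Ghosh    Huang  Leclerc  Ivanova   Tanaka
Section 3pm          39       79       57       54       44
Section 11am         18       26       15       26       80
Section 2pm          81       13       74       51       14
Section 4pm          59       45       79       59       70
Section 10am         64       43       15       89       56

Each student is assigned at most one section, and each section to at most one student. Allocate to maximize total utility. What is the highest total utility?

Optimal: Ghosh→Section 2pm (81 points), Huang→Section 3pm (79 points), Leclerc→Section 4pm (79 points), Ivanova→Section 10am (89 points), Tanaka→Section 11am (80 points) — total 81+79+79+89+80 = 408 points.
Next-best assignment: Ghosh→Section 4pm, Huang→Section 3pm, Leclerc→Section 2pm, Ivanova→Section 10am, Tanaka→Section 11am = 381 points.

Max total: 408 points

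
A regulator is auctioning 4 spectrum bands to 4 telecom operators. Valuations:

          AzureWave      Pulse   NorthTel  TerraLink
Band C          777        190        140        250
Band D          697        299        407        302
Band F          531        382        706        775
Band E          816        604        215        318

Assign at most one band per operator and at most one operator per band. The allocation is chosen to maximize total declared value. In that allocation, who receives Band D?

NorthTel receives Band D.

This is a one-to-one assignment (maximum-weight bipartite matching).
Optimal: AzureWave→Band C ($777M), Pulse→Band E ($604M), NorthTel→Band D ($407M), TerraLink→Band F ($775M) — total 777+604+407+775 = $2563M.
Row-greedy (each operator in turn takes its best remaining band) gives $1855M, worse by 708.
Swapping Pulse↔AzureWave (Pulse→Band C $190M, AzureWave→Band E $816M) loses 375.
NorthTel's own top band is Band F ($706M), but forcing NorthTel→Band F and reassigning the rest optimally gives only $2389M — worse by 174.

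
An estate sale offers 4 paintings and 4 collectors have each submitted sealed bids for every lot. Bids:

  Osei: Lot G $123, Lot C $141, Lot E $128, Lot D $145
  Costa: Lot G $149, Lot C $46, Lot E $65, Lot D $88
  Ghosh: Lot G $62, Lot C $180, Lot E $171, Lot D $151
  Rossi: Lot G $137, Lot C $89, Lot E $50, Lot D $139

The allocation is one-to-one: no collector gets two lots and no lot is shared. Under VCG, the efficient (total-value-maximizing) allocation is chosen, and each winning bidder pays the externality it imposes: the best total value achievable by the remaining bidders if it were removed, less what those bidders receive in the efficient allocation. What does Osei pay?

Osei pays $9.

Efficient allocation: Osei→Lot C ($141), Costa→Lot G ($149), Ghosh→Lot E ($171), Rossi→Lot D ($139); total welfare W = $600.
Osei receives Lot C at value $141, so the others get W − 141 = $459.
Without Osei: best allocation of the remaining 3 bidders over all 4 lots is Costa→Lot G ($149), Ghosh→Lot C ($180), Rossi→Lot D ($139), total $468.
VCG payment = (others' best without Osei) − (others' welfare with Osei) = 468 − 459 = $9.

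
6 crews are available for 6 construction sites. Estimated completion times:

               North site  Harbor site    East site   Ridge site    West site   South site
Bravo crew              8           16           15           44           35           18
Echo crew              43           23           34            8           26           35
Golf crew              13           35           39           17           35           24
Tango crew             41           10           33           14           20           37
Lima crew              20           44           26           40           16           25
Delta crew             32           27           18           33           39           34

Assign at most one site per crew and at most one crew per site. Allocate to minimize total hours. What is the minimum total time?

Minimum total: 83 hours

This is the linear assignment problem.
Optimal: Bravo crew→South site (18 hours), Echo crew→Ridge site (8 hours), Golf crew→North site (13 hours), Tango crew→Harbor site (10 hours), Lima crew→West site (16 hours), Delta crew→East site (18 hours) — total 18+8+13+10+16+18 = 83 hours.
Every other assignment is strictly worse.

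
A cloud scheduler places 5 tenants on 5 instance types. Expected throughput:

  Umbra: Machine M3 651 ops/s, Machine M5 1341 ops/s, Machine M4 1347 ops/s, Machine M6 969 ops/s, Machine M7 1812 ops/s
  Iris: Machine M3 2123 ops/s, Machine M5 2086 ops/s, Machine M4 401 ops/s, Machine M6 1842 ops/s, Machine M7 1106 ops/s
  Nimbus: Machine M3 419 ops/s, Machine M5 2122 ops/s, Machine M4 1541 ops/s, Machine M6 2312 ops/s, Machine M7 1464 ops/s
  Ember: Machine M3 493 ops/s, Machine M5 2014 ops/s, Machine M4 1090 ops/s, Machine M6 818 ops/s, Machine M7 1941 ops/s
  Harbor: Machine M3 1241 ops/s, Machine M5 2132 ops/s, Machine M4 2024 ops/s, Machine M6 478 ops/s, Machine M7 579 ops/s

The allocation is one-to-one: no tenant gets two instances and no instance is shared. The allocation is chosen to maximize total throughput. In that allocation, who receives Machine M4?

Harbor receives Machine M4.

Optimal: Umbra→Machine M7 (1812 ops/s), Iris→Machine M3 (2123 ops/s), Nimbus→Machine M6 (2312 ops/s), Ember→Machine M5 (2014 ops/s), Harbor→Machine M4 (2024 ops/s) — total 1812+2123+2312+2014+2024 = 10285 ops/s.
Column-greedy (each instance in turn goes to its best remaining tenant) gives 8706 ops/s, worse by 1579.
No other one-to-one assignment exceeds 10285 ops/s.
Harbor's own top instance is Machine M5 (2132 ops/s), but forcing Harbor→Machine M5 and reassigning the rest optimally gives only 9855 ops/s — worse by 430.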